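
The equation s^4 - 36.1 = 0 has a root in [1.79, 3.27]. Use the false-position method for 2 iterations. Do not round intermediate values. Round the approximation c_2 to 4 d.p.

2.3307

f(1.790000) = -25.833743, f(3.270000) = 78.238110
step 1: c = 2.157380, f(c) = -14.437590 < 0 → new bracket [2.157380, 3.270000]
step 2: c = 2.330711, f(c) = -6.591055 < 0 → new bracket [2.330711, 3.270000]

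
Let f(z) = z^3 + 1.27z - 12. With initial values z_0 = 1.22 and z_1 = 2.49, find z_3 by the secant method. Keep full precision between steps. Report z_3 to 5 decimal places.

2.07908

Secant update: z_(k+1) = z_k − f(z_k)·(z_k − z_(k-1))/(f(z_k) − f(z_(k-1))).
f(z_0) = -8.634752, f(z_1) = 6.600549
z_2 = 2.490000 - (6.600549)·(2.490000 - 1.220000)/(6.600549 - (-8.634752)) = 1.939785; f(z_2) = -2.237521
z_3 = 1.939785 - (-2.237521)·(1.939785 - 2.490000)/(-2.237521 - (6.600549)) = 2.079082; f(z_3) = -0.372566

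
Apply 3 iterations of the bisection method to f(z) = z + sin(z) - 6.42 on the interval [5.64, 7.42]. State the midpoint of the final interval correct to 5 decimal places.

f(5.640000) = -1.379747, f(7.420000) = 1.907299 (opposite signs)
step 1: m = 6.530000, f(m) = 0.354316 > 0 → root in [5.640000, 6.530000]
step 2: m = 6.085000, f(m) = -0.531890 < 0 → root in [6.085000, 6.530000]
step 3: m = 6.307500, f(m) = -0.088188 < 0 → root in [6.307500, 6.530000]
Midpoint of [6.307500, 6.530000] = 6.418750

6.41875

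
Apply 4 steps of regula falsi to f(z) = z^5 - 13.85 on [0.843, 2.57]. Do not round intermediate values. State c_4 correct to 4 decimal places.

False-position update: c = (a·f(b) − b·f(a))/(f(b) − f(a)); replace the endpoint whose sign matches f(c).
f(0.843000) = -13.424266, f(2.570000) = 98.265489
step 1: c = 1.050572, f(c) = -12.570236 < 0 → new bracket [1.050572, 2.570000]
step 2: c = 1.222896, f(c) = -11.115066 < 0 → new bracket [1.222896, 2.570000]
step 3: c = 1.359786, f(c) = -9.201072 < 0 → new bracket [1.359786, 2.570000]
step 4: c = 1.463402, f(c) = -7.138519 < 0 → new bracket [1.463402, 2.570000]

1.4634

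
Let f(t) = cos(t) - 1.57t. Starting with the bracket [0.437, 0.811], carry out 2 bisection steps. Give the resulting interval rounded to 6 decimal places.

[0.530500, 0.624000]

f(0.437000) = 0.219935, f(0.811000) = -0.584496 (opposite signs)
step 1: m = 0.624000, f(m) = -0.168132 < 0 → root in [0.437000, 0.624000]
step 2: m = 0.530500, f(m) = 0.029669 > 0 → root in [0.530500, 0.624000]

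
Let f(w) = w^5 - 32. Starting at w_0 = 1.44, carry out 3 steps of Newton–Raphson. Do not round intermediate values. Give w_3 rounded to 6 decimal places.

2.047605

f'(w) = 5w^4
w_0 = 1.440000: f = -25.808264, f' = 21.499085 → w_1 = 1.440000 - (-25.808264)/(21.499085) = 2.640435
w_1 = 2.640435: f = 96.344652, f' = 243.036905 → w_2 = 2.640435 - (96.344652)/(243.036905) = 2.244016
w_2 = 2.244016: f = 24.902240, f' = 126.786641 → w_3 = 2.244016 - (24.902240)/(126.786641) = 2.047605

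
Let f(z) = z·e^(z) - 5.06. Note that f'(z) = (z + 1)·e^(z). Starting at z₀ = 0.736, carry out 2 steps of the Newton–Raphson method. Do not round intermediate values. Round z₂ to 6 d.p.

z_0 = 0.736000: f = -3.523550, f' = 3.624019 → z_1 = 0.736000 - (-3.523550)/(3.624019) = 1.708277
z_1 = 1.708277: f = 4.368735, f' = 14.948177 → z_2 = 1.708277 - (4.368735)/(14.948177) = 1.416018

1.416018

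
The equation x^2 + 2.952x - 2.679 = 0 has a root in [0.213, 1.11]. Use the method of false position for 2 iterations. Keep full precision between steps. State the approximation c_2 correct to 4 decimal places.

0.7243

False-position update: c = (a·f(b) − b·f(a))/(f(b) − f(a)); replace the endpoint whose sign matches f(c).
f(0.213000) = -2.004855, f(1.110000) = 1.829820
step 1: c = 0.681972, f(c) = -0.200733 < 0 → new bracket [0.681972, 1.110000]
step 2: c = 0.724285, f(c) = -0.016321 < 0 → new bracket [0.724285, 1.110000]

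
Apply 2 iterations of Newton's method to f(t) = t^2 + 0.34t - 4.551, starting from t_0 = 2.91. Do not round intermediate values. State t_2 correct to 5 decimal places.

1.97457

f'(t) = 2t + 0.34
t_0 = 2.910000: f = 4.906500, f' = 6.160000 → t_1 = 2.910000 - (4.906500)/(6.160000) = 2.113490
t_1 = 2.113490: f = 0.634428, f' = 4.566981 → t_2 = 2.113490 - (0.634428)/(4.566981) = 1.974574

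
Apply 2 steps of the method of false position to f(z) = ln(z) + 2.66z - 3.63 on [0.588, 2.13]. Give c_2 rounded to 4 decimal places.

1.2788

f(0.588000) = -2.596948, f(2.130000) = 2.791922
step 1: c = 1.331105, f(c) = 0.196747 > 0 → new bracket [0.588000, 1.331105]
step 2: c = 1.278771, f(c) = 0.017431 > 0 → new bracket [0.588000, 1.278771]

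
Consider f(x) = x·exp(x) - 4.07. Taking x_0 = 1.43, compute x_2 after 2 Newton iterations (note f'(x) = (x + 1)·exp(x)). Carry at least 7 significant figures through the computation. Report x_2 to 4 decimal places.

1.2123

Newton update: x ← x − f(x)/f'(x).
x_0 = 1.430000: f = 1.905540, f' = 10.154239 → x_1 = 1.430000 - (1.905540)/(10.154239) = 1.242340
x_1 = 1.242340: f = 0.233108, f' = 7.766819 → x_2 = 1.242340 - (0.233108)/(7.766819) = 1.212327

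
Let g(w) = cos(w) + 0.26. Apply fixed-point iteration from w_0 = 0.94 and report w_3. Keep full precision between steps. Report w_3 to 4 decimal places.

0.8657

w_1 = g(0.940000) = 0.849788
w_2 = g(0.849788) = 0.920142
w_3 = g(0.920142) = 0.865707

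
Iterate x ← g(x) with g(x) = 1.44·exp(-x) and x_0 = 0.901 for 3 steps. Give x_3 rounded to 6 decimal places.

x_1 = g(0.901000) = 0.584875
x_2 = g(0.584875) = 0.802333
x_3 = g(0.802333) = 0.645526

0.645526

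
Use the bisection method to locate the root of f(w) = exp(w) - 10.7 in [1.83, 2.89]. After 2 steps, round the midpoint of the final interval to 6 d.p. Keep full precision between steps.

2.492500

f(1.830000) = -4.466113, f(2.890000) = 7.293310 (opposite signs)
step 1: m = 2.360000, f(m) = -0.109049 < 0 → root in [2.360000, 2.890000]
step 2: m = 2.625000, f(m) = 3.104574 > 0 → root in [2.360000, 2.625000]
Midpoint of [2.360000, 2.625000] = 2.492500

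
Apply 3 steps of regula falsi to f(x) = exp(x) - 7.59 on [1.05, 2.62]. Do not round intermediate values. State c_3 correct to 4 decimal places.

2.0048

False-position update: c = (a·f(b) − b·f(a))/(f(b) − f(a)); replace the endpoint whose sign matches f(c).
f(1.050000) = -4.732349, f(2.620000) = 6.145724
step 1: c = 1.733006, f(c) = -1.932365 < 0 → new bracket [1.733006, 2.620000]
step 2: c = 1.945184, f(c) = -0.595079 < 0 → new bracket [1.945184, 2.620000]
step 3: c = 2.004757, f(c) = -0.165709 < 0 → new bracket [2.004757, 2.620000]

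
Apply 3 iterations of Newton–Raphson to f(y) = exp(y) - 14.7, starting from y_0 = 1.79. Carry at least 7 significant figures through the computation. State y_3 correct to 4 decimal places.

2.6959

f'(y) = exp(y)
y_0 = 1.790000: f = -8.710548, f' = 5.989452 → y_1 = 1.790000 - (-8.710548)/(5.989452) = 3.244314
y_1 = 3.244314: f = 10.944125, f' = 25.644125 → y_2 = 3.244314 - (10.944125)/(25.644125) = 2.817545
y_2 = 2.817545: f = 2.035718, f' = 16.735718 → y_3 = 2.817545 - (2.035718)/(16.735718) = 2.695906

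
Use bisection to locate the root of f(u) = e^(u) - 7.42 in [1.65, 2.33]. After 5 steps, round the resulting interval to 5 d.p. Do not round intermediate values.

[1.99000, 2.01125]

f(1.650000) = -2.213020, f(2.330000) = 2.857942 (opposite signs)
step 1: m = 1.990000, f(m) = -0.104466 < 0 → root in [1.990000, 2.330000]
step 2: m = 2.160000, f(m) = 1.251138 > 0 → root in [1.990000, 2.160000]
step 3: m = 2.075000, f(m) = 0.544546 > 0 → root in [1.990000, 2.075000]
step 4: m = 2.032500, f(m) = 0.213145 > 0 → root in [1.990000, 2.032500]
step 5: m = 2.011250, f(m) = 0.052652 > 0 → root in [1.990000, 2.011250]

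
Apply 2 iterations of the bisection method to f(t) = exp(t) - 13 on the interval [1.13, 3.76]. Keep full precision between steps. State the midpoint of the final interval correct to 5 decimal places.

2.77375

f(1.130000) = -9.904343, f(3.760000) = 29.948426 (opposite signs)
step 1: m = 2.445000, f(m) = -1.469450 < 0 → root in [2.445000, 3.760000]
step 2: m = 3.102500, f(m) = 9.253516 > 0 → root in [2.445000, 3.102500]
Midpoint of [2.445000, 3.102500] = 2.773750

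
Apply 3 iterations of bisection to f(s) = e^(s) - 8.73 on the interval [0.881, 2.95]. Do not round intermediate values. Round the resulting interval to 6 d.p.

f(0.881000) = -6.316688, f(2.950000) = 10.375954 (opposite signs)
step 1: m = 1.915500, f(m) = -1.939667 < 0 → root in [1.915500, 2.950000]
step 2: m = 2.432750, f(m) = 2.660162 > 0 → root in [1.915500, 2.432750]
step 3: m = 2.174125, f(m) = 0.064487 > 0 → root in [1.915500, 2.174125]

[1.915500, 2.174125]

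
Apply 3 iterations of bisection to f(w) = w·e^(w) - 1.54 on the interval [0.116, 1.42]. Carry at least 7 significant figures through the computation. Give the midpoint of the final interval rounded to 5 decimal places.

0.68650

f(0.116000) = -1.409732, f(1.420000) = 4.334711 (opposite signs)
step 1: m = 0.768000, f(m) = 0.115386 > 0 → root in [0.116000, 0.768000]
step 2: m = 0.442000, f(m) = -0.852329 < 0 → root in [0.442000, 0.768000]
step 3: m = 0.605000, f(m) = -0.432092 < 0 → root in [0.605000, 0.768000]
Midpoint of [0.605000, 0.768000] = 0.686500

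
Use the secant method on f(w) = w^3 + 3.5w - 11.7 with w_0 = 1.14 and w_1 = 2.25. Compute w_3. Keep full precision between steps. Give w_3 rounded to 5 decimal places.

1.74390

f(w_0) = -6.228456, f(w_1) = 7.565625
w_2 = 2.250000 - (7.565625)·(2.250000 - 1.140000)/(7.565625 - (-6.228456)) = 1.641199; f(w_2) = -1.535172
w_3 = 1.641199 - (-1.535172)·(1.641199 - 2.250000)/(-1.535172 - (7.565625)) = 1.743895; f(w_3) = -0.292883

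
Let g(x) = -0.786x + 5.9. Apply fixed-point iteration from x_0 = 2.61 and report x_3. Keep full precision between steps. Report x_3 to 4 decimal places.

3.6402

x_1 = g(2.610000) = 3.848540
x_2 = g(3.848540) = 2.875048
x_3 = g(2.875048) = 3.640213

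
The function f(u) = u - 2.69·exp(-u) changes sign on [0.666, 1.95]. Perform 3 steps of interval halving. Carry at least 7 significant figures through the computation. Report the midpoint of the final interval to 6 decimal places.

1.067250

f(0.666000) = -0.716013, f(1.950000) = 1.567283 (opposite signs)
step 1: m = 1.308000, f(m) = 0.580731 > 0 → root in [0.666000, 1.308000]
step 2: m = 0.987000, f(m) = -0.015544 < 0 → root in [0.987000, 1.308000]
step 3: m = 1.147500, f(m) = 0.293615 > 0 → root in [0.987000, 1.147500]
Midpoint of [0.987000, 1.147500] = 1.067250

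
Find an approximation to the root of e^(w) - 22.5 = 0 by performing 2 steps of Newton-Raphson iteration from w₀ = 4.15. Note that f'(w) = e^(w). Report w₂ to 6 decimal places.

Newton update: w ← w − f(w)/f'(w).
w_0 = 4.150000: f = 40.934000, f' = 63.434000 → w_1 = 4.150000 - (40.934000)/(63.434000) = 3.504699
w_1 = 3.504699: f = 10.771440, f' = 33.271440 → w_2 = 3.504699 - (10.771440)/(33.271440) = 3.180955

3.180955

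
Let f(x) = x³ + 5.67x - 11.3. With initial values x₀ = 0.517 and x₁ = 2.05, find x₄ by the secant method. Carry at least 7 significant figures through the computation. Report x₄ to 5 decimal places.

Secant update: x_(k+1) = x_k − f(x_k)·(x_k − x_(k-1))/(f(x_k) − f(x_(k-1))).
f(x_0) = -8.230422, f(x_1) = 8.938625
x_2 = 2.050000 - (8.938625)·(2.050000 - 0.517000)/(8.938625 - (-8.230422)) = 1.251883; f(x_2) = -2.239861
x_3 = 1.251883 - (-2.239861)·(1.251883 - 2.050000)/(-2.239861 - (8.938625)) = 1.411803; f(x_3) = -0.481083
x_4 = 1.411803 - (-0.481083)·(1.411803 - 1.251883)/(-0.481083 - (-2.239861)) = 1.455547; f(x_4) = 0.036698

1.45555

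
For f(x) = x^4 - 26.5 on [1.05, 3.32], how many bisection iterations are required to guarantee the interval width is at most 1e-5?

Initial width b − a = 3.32 − 1.05 = 2.270000.
After n steps the width is (b−a)/2^n; need (b−a)/2^n ≤ 1e-5.
So n ≥ log₂(2.270000/1e-5) = log₂(227000.0000) ≈ 17.7923.
Hence n = 18.

18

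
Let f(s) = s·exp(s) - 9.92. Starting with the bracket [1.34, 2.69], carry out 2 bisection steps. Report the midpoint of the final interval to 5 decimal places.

f(1.340000) = -4.802482, f(2.690000) = 29.708208 (opposite signs)
step 1: m = 2.015000, f(m) = 5.193966 > 0 → root in [1.340000, 2.015000]
step 2: m = 1.677500, f(m) = -0.941754 < 0 → root in [1.677500, 2.015000]
Midpoint of [1.677500, 2.015000] = 1.846250

1.84625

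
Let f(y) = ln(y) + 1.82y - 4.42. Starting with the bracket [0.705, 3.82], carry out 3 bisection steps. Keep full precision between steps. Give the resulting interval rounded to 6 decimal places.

f(0.705000) = -3.486457, f(3.820000) = 3.872650 (opposite signs)
step 1: m = 2.262500, f(m) = 0.514220 > 0 → root in [0.705000, 2.262500]
step 2: m = 1.483750, f(m) = -1.325002 < 0 → root in [1.483750, 2.262500]
step 3: m = 1.873125, f(m) = -0.383304 < 0 → root in [1.873125, 2.262500]

[1.873125, 2.262500]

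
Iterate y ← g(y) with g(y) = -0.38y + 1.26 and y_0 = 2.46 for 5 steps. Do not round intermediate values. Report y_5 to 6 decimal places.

0.900786

y_1 = g(2.460000) = 0.325200
y_2 = g(0.325200) = 1.136424
y_3 = g(1.136424) = 0.828159
y_4 = g(0.828159) = 0.945300
y_5 = g(0.945300) = 0.900786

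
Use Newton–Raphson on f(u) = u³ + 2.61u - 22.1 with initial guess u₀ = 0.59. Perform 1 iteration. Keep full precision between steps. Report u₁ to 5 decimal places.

Newton update: u ← u − f(u)/f'(u).
f'(u) = 3u² + 2.61
u_0 = 0.590000: f = -20.354721, f' = 3.654300 → u_1 = 0.590000 - (-20.354721)/(3.654300) = 6.160074

6.16007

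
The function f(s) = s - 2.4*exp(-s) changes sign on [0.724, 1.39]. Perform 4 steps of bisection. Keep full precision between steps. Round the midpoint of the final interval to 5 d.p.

f(0.724000) = -0.439542, f(1.390000) = 0.792219 (opposite signs)
step 1: m = 1.057000, f(m) = 0.223008 > 0 → root in [0.724000, 1.057000]
step 2: m = 0.890500, f(m) = -0.094581 < 0 → root in [0.890500, 1.057000]
step 3: m = 0.973750, f(m) = 0.067356 > 0 → root in [0.890500, 0.973750]
step 4: m = 0.932125, f(m) = -0.012794 < 0 → root in [0.932125, 0.973750]
Midpoint of [0.932125, 0.973750] = 0.952937

0.95294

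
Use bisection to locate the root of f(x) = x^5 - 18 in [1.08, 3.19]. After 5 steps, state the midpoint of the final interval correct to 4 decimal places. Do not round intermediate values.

f(1.080000) = -16.530672, f(3.190000) = 312.334106 (opposite signs)
step 1: m = 2.135000, f(m) = 26.359781 > 0 → root in [1.080000, 2.135000]
step 2: m = 1.607500, f(m) = -7.266165 < 0 → root in [1.607500, 2.135000]
step 3: m = 1.871250, f(m) = 4.943468 > 0 → root in [1.607500, 1.871250]
step 4: m = 1.739375, f(m) = -2.079155 < 0 → root in [1.739375, 1.871250]
step 5: m = 1.805312, f(m) = 1.176173 > 0 → root in [1.739375, 1.805312]
Midpoint of [1.739375, 1.805312] = 1.772344

1.7723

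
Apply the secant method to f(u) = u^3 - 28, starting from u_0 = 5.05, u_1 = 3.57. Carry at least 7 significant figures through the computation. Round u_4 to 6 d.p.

Secant update: u_(k+1) = u_k − f(u_k)·(u_k − u_(k-1))/(f(u_k) − f(u_(k-1))).
f(u_0) = 100.787625, f(u_1) = 17.499293
u_2 = 3.570000 - (17.499293)·(3.570000 - 5.050000)/(17.499293 - (100.787625)) = 3.259045; f(u_2) = 6.615525
u_3 = 3.259045 - (6.615525)·(3.259045 - 3.570000)/(6.615525 - (17.499293)) = 3.070035; f(u_3) = 0.935443
u_4 = 3.070035 - (0.935443)·(3.070035 - 3.259045)/(0.935443 - (6.615525)) = 3.038908; f(u_4) = 0.064193

3.038908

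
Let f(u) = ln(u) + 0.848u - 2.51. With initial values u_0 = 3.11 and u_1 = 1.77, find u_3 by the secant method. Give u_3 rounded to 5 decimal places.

2.09113

f(u_0) = 1.261903, f(u_1) = -0.438060
u_2 = 1.770000 - (-0.438060)·(1.770000 - 3.110000)/(-0.438060 - (1.261903)) = 2.115302; f(u_2) = 0.032974
u_3 = 2.115302 - (0.032974)·(2.115302 - 1.770000)/(0.032974 - (-0.438060)) = 2.091130; f(u_3) = 0.000983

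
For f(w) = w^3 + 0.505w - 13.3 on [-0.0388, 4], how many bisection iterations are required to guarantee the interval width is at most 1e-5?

19

Initial width b − a = 4 − -0.0388 = 4.038800.
After n steps the width is (b−a)/2^n; need (b−a)/2^n ≤ 1e-5.
So n ≥ log₂(4.038800/1e-5) = log₂(403880.0000) ≈ 18.6236.
Hence n = 19.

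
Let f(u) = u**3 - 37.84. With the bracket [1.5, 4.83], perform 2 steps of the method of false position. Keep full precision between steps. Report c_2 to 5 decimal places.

3.05438

False-position update: c = (a·f(b) − b·f(a))/(f(b) − f(a)); replace the endpoint whose sign matches f(c).
f(1.500000) = -34.465000, f(4.830000) = 74.838587
step 1: c = 2.549997, f(c) = -21.258681 < 0 → new bracket [2.549997, 4.830000]
step 2: c = 3.054380, f(c) = -9.344954 < 0 → new bracket [3.054380, 4.830000]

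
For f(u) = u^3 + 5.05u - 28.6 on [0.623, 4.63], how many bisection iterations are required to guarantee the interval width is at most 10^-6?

Initial width b − a = 4.63 − 0.623 = 4.007000.
After n steps the width is (b−a)/2^n; need (b−a)/2^n ≤ 10^-6.
So n ≥ log₂(4.007000/10^-6) = log₂(4007000.0000) ≈ 21.9341.
Hence n = 22.

22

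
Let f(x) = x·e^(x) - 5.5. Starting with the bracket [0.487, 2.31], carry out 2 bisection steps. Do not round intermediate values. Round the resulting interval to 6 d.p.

[0.942750, 1.398500]

f(0.487000) = -4.707443, f(2.310000) = 17.771921 (opposite signs)
step 1: m = 1.398500, f(m) = 0.162697 > 0 → root in [0.487000, 1.398500]
step 2: m = 0.942750, f(m) = -3.079931 < 0 → root in [0.942750, 1.398500]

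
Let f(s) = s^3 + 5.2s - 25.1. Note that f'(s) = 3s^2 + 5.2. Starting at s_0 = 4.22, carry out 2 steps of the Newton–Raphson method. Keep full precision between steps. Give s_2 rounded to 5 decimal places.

2.45408

s_0 = 4.220000: f = 71.995448, f' = 58.625200 → s_1 = 4.220000 - (71.995448)/(58.625200) = 2.991937
s_1 = 2.991937: f = 17.240951, f' = 32.055058 → s_2 = 2.991937 - (17.240951)/(32.055058) = 2.454083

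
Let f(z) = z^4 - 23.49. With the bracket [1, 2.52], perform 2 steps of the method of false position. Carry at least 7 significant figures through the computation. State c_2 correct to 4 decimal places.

2.1303

f(1.000000) = -22.490000, f(2.520000) = 16.837580
step 1: c = 1.869232, f(c) = -11.281761 < 0 → new bracket [1.869232, 2.520000]
step 2: c = 2.130327, f(c) = -2.893905 < 0 → new bracket [2.130327, 2.520000]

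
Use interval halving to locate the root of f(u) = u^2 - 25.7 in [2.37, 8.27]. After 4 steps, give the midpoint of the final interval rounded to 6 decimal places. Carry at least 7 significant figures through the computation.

5.135625

f(2.370000) = -20.083100, f(8.270000) = 42.692900 (opposite signs)
step 1: m = 5.320000, f(m) = 2.602400 > 0 → root in [2.370000, 5.320000]
step 2: m = 3.845000, f(m) = -10.915975 < 0 → root in [3.845000, 5.320000]
step 3: m = 4.582500, f(m) = -4.700694 < 0 → root in [4.582500, 5.320000]
step 4: m = 4.951250, f(m) = -1.185123 < 0 → root in [4.951250, 5.320000]
Midpoint of [4.951250, 5.320000] = 5.135625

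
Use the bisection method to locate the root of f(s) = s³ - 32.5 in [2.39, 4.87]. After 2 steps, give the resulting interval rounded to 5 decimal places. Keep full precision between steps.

f(2.390000) = -18.848081, f(4.870000) = 83.001303 (opposite signs)
step 1: m = 3.630000, f(m) = 15.332147 > 0 → root in [2.390000, 3.630000]
step 2: m = 3.010000, f(m) = -5.229099 < 0 → root in [3.010000, 3.630000]

[3.01000, 3.63000]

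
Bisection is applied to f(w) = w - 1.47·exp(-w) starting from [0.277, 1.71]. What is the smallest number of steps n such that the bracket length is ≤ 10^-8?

28

Initial width b − a = 1.71 − 0.277 = 1.433000.
After n steps the width is (b−a)/2^n; need (b−a)/2^n ≤ 10^-8.
So n ≥ log₂(1.433000/10^-8) = log₂(143300000.0000) ≈ 27.0945.
Hence n = 28.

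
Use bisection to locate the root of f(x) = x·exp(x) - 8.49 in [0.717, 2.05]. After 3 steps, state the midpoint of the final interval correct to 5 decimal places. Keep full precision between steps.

f(0.717000) = -7.021384, f(2.050000) = 7.434197 (opposite signs)
step 1: m = 1.383500, f(m) = -2.971442 < 0 → root in [1.383500, 2.050000]
step 2: m = 1.716750, f(m) = 1.066131 > 0 → root in [1.383500, 1.716750]
step 3: m = 1.550125, f(m) = -1.185719 < 0 → root in [1.550125, 1.716750]
Midpoint of [1.550125, 1.716750] = 1.633437

1.63344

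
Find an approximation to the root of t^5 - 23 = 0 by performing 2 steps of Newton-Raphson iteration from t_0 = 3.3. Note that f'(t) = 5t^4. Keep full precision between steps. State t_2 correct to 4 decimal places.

2.2324

t_0 = 3.300000: f = 368.353930, f' = 592.960500 → t_1 = 3.300000 - (368.353930)/(592.960500) = 2.678788
t_1 = 2.678788: f = 114.940585, f' = 257.468234 → t_2 = 2.678788 - (114.940585)/(257.468234) = 2.232362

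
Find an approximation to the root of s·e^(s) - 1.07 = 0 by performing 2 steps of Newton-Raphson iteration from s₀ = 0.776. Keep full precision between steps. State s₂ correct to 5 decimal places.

0.59244

Newton update: s ← s − f(s)/f'(s).
f'(s) = (s + 1)·e^(s)
s_0 = 0.776000: f = 0.616065, f' = 3.858829 → s_1 = 0.776000 - (0.616065)/(3.858829) = 0.616349
s_1 = 0.616349: f = 0.071574, f' = 2.993728 → s_2 = 0.616349 - (0.071574)/(2.993728) = 0.592441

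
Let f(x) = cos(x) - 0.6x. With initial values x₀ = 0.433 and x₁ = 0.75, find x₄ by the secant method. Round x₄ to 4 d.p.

Secant update: x_(k+1) = x_k − f(x_k)·(x_k − x_(k-1))/(f(x_k) − f(x_(k-1))).
f(x_0) = 0.647911, f(x_1) = 0.281689
x_2 = 0.750000 - (0.281689)·(0.750000 - 0.433000)/(0.281689 - (0.647911)) = 0.993828; f(x_2) = -0.050812
x_3 = 0.993828 - (-0.050812)·(0.993828 - 0.750000)/(-0.050812 - (0.281689)) = 0.956567; f(x_3) = 0.002388
x_4 = 0.956567 - (0.002388)·(0.956567 - 0.993828)/(0.002388 - (-0.050812)) = 0.958240; f(x_4) = 0.000017

0.9582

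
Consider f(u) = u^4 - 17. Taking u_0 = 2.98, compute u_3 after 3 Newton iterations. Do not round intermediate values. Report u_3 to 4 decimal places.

2.0345

f'(u) = 4u^3
u_0 = 2.980000: f = 61.861504, f' = 105.854368 → u_1 = 2.980000 - (61.861504)/(105.854368) = 2.395598
u_1 = 2.395598: f = 15.934856, f' = 54.992292 → u_2 = 2.395598 - (15.934856)/(54.992292) = 2.105833
u_2 = 2.105833: f = 2.665070, f' = 37.353527 → u_3 = 2.105833 - (2.665070)/(37.353527) = 2.034486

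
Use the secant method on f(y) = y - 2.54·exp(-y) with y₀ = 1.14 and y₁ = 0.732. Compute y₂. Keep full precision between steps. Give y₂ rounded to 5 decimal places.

0.97642

f(y_0) = 0.327660, f(y_1) = -0.489603
y_2 = 0.732000 - (-0.489603)·(0.732000 - 1.140000)/(-0.489603 - (0.327660)) = 0.976423; f(y_2) = 0.019717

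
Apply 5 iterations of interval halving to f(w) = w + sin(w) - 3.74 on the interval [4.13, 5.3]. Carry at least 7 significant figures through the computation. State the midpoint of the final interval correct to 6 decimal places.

4.733281

f(4.130000) = -0.445151, f(5.300000) = 0.727733 (opposite signs)
step 1: m = 4.715000, f(m) = -0.024997 < 0 → root in [4.715000, 5.300000]
step 2: m = 5.007500, f(m) = 0.310730 > 0 → root in [4.715000, 5.007500]
step 3: m = 4.861250, f(m) = 0.132309 > 0 → root in [4.715000, 4.861250]
step 4: m = 4.788125, f(m) = 0.050992 > 0 → root in [4.715000, 4.788125]
step 5: m = 4.751563, f(m) = 0.012330 > 0 → root in [4.715000, 4.751563]
Midpoint of [4.715000, 4.751563] = 4.733281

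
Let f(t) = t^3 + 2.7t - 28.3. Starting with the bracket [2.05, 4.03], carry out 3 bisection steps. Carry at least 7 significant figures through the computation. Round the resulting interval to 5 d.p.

[2.54500, 2.79250]

f(2.050000) = -14.149875, f(4.030000) = 48.031827 (opposite signs)
step 1: m = 3.040000, f(m) = 8.002464 > 0 → root in [2.050000, 3.040000]
step 2: m = 2.545000, f(m) = -4.944471 < 0 → root in [2.545000, 3.040000]
step 3: m = 2.792500, f(m) = 1.015822 > 0 → root in [2.545000, 2.792500]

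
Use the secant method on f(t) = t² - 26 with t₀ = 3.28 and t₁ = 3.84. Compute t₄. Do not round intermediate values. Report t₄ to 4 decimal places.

f(t_0) = -15.241600, f(t_1) = -11.254400
t_2 = 3.840000 - (-11.254400)·(3.840000 - 3.280000)/(-11.254400 - (-15.241600)) = 5.420674; f(t_2) = 3.383708
t_3 = 5.420674 - (3.383708)·(5.420674 - 3.840000)/(3.383708 - (-11.254400)) = 5.055289; f(t_3) = -0.444048
t_4 = 5.055289 - (-0.444048)·(5.055289 - 5.420674)/(-0.444048 - (3.383708)) = 5.097677; f(t_4) = -0.013691

5.0977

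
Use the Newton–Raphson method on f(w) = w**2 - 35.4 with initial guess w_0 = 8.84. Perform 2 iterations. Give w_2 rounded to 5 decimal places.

Newton update: w ← w − f(w)/f'(w).
f'(w) = 2w
w_0 = 8.840000: f = 42.745600, f' = 17.680000 → w_1 = 8.840000 - (42.745600)/(17.680000) = 6.422262
w_1 = 6.422262: f = 5.845455, f' = 12.844525 → w_2 = 6.422262 - (5.845455)/(12.844525) = 5.967169

5.96717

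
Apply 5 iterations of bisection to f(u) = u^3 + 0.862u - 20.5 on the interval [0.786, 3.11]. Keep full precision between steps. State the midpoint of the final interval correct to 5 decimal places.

2.63794

f(0.786000) = -19.336880, f(3.110000) = 12.261051 (opposite signs)
step 1: m = 1.948000, f(m) = -11.428741 < 0 → root in [1.948000, 3.110000]
step 2: m = 2.529000, f(m) = -2.144920 < 0 → root in [2.529000, 3.110000]
step 3: m = 2.819500, f(m) = 4.344251 > 0 → root in [2.529000, 2.819500]
step 4: m = 2.674250, f(m) = 0.930405 > 0 → root in [2.529000, 2.674250]
step 5: m = 2.601625, f(m) = -0.648424 < 0 → root in [2.601625, 2.674250]
Midpoint of [2.601625, 2.674250] = 2.637937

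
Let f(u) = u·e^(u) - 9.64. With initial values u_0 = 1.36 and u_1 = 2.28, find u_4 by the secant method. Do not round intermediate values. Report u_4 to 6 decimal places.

1.726168

f(u_0) = -4.341177, f(u_1) = 12.650831
u_2 = 2.280000 - (12.650831)·(2.280000 - 1.360000)/(12.650831 - (-4.341177)) = 1.595045; f(u_2) = -1.778742
u_3 = 1.595045 - (-1.778742)·(1.595045 - 2.280000)/(-1.778742 - (12.650831)) = 1.679480; f(u_3) = -0.633346
u_4 = 1.679480 - (-0.633346)·(1.679480 - 1.595045)/(-0.633346 - (-1.778742)) = 1.726168; f(u_4) = 0.059474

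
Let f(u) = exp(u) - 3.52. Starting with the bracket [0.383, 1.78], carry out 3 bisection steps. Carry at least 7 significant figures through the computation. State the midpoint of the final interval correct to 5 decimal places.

1.34344

f(0.383000) = -2.053322, f(1.780000) = 2.409856 (opposite signs)
step 1: m = 1.081500, f(m) = -0.570900 < 0 → root in [1.081500, 1.780000]
step 2: m = 1.430750, f(m) = 0.661834 > 0 → root in [1.081500, 1.430750]
step 3: m = 1.256125, f(m) = -0.008213 < 0 → root in [1.256125, 1.430750]
Midpoint of [1.256125, 1.430750] = 1.343438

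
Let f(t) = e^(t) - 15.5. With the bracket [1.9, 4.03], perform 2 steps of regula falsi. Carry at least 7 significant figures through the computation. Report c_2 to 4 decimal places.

2.4947

f(1.900000) = -8.814106, f(4.030000) = 40.760911
step 1: c = 2.278700, f(c) = -5.736024 < 0 → new bracket [2.278700, 4.030000]
step 2: c = 2.494746, f(c) = -3.381342 < 0 → new bracket [2.494746, 4.030000]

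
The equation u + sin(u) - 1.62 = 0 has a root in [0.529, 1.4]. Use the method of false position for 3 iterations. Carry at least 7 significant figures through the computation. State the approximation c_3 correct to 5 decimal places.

0.86150

f(0.529000) = -0.586330, f(1.400000) = 0.765450
step 1: c = 0.906793, f(c) = 0.074325 > 0 → new bracket [0.529000, 0.906793]
step 2: c = 0.864291, f(c) = 0.004926 > 0 → new bracket [0.529000, 0.864291]
step 3: c = 0.861497, f(c) = 0.000316 > 0 → new bracket [0.529000, 0.861497]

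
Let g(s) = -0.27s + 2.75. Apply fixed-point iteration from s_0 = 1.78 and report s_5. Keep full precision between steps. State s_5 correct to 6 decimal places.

s_1 = g(1.780000) = 2.269400
s_2 = g(2.269400) = 2.137262
s_3 = g(2.137262) = 2.172939
s_4 = g(2.172939) = 2.163306
s_5 = g(2.163306) = 2.165907

2.165907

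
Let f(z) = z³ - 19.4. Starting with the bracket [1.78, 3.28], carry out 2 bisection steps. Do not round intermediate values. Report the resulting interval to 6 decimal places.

[2.530000, 2.905000]

f(1.780000) = -13.760248, f(3.280000) = 15.887552 (opposite signs)
step 1: m = 2.530000, f(m) = -3.205723 < 0 → root in [2.530000, 3.280000]
step 2: m = 2.905000, f(m) = 5.115368 > 0 → root in [2.530000, 2.905000]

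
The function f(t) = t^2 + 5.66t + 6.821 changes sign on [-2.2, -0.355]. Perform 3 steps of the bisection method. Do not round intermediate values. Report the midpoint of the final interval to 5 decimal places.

-1.85406

f(-2.200000) = -0.791000, f(-0.355000) = 4.937725 (opposite signs)
step 1: m = -1.277500, f(m) = 1.222356 > 0 → root in [-2.200000, -1.277500]
step 2: m = -1.738750, f(m) = 0.002927 > 0 → root in [-2.200000, -1.738750]
step 3: m = -1.969375, f(m) = -0.447225 < 0 → root in [-1.969375, -1.738750]
Midpoint of [-1.969375, -1.738750] = -1.854062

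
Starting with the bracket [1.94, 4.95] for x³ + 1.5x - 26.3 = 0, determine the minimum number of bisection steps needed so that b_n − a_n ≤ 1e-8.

Initial width b − a = 4.95 − 1.94 = 3.010000.
After n steps the width is (b−a)/2^n; need (b−a)/2^n ≤ 1e-8.
So n ≥ log₂(3.010000/1e-8) = log₂(301000000.0000) ≈ 28.1652.
Hence n = 29.

29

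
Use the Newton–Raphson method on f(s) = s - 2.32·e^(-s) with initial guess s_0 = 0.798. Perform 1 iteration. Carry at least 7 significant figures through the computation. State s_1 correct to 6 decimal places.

0.918580

f'(s) = 1 + 2.32·e^(-s)
s_0 = 0.798000: f = -0.246530, f' = 2.044530 → s_1 = 0.798000 - (-0.246530)/(2.044530) = 0.918580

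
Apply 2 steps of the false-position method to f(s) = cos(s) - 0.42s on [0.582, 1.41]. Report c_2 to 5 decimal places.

1.09214

f(0.582000) = 0.590925, f(1.410000) = -0.432096
step 1: c = 1.060276, f(c) = 0.043316 > 0 → new bracket [1.060276, 1.410000]
step 2: c = 1.092140, f(c) = 0.001888 > 0 → new bracket [1.092140, 1.410000]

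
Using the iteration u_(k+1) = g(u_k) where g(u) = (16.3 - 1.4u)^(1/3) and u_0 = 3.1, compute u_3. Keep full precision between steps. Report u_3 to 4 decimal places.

2.3513

u_1 = g(3.100000) = 2.286882
u_2 = g(2.286882) = 2.357250
u_3 = g(2.357250) = 2.351326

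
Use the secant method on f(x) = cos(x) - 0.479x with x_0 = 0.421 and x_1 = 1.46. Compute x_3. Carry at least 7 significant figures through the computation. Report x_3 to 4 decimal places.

1.0427

f(x_0) = 0.711022, f(x_1) = -0.588770
x_2 = 1.460000 - (-0.588770)·(1.460000 - 0.421000)/(-0.588770 - (0.711022)) = 0.989361; f(x_2) = 0.075320
x_3 = 0.989361 - (0.075320)·(0.989361 - 1.460000)/(0.075320 - (-0.588770)) = 1.042740; f(x_3) = 0.004383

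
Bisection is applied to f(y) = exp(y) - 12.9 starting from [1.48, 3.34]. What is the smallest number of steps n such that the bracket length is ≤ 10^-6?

21

Initial width b − a = 3.34 − 1.48 = 1.860000.
After n steps the width is (b−a)/2^n; need (b−a)/2^n ≤ 10^-6.
So n ≥ log₂(1.860000/10^-6) = log₂(1860000.0000) ≈ 20.8269.
Hence n = 21.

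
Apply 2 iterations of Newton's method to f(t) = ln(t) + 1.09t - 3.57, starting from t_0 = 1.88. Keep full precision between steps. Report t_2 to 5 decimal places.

f'(t) = 1/t + 1.09
t_0 = 1.880000: f = -0.889528, f' = 1.621915 → t_1 = 1.880000 - (-0.889528)/(1.621915) = 2.428443
t_1 = 2.428443: f = -0.035746, f' = 1.501786 → t_2 = 2.428443 - (-0.035746)/(1.501786) = 2.452246

2.45225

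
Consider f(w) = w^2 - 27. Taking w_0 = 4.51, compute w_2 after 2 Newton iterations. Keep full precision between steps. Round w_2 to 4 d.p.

5.1964

Newton update: w ← w − f(w)/f'(w).
f'(w) = 2w
w_0 = 4.510000: f = -6.659900, f' = 9.020000 → w_1 = 4.510000 - (-6.659900)/(9.020000) = 5.248348
w_1 = 5.248348: f = 0.545158, f' = 10.496696 → w_2 = 5.248348 - (0.545158)/(10.496696) = 5.196412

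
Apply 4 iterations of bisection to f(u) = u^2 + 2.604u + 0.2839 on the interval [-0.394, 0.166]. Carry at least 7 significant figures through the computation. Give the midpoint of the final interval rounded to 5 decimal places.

-0.13150

f(-0.394000) = -0.586840, f(0.166000) = 0.743720 (opposite signs)
step 1: m = -0.114000, f(m) = 0.000040 > 0 → root in [-0.394000, -0.114000]
step 2: m = -0.254000, f(m) = -0.313000 < 0 → root in [-0.254000, -0.114000]
step 3: m = -0.184000, f(m) = -0.161380 < 0 → root in [-0.184000, -0.114000]
step 4: m = -0.149000, f(m) = -0.081895 < 0 → root in [-0.149000, -0.114000]
Midpoint of [-0.149000, -0.114000] = -0.131500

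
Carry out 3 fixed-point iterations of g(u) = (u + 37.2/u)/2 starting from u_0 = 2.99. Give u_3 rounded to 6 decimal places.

6.101468

u_1 = g(2.990000) = 7.715736
u_2 = g(7.715736) = 6.268526
u_3 = g(6.268526) = 6.101468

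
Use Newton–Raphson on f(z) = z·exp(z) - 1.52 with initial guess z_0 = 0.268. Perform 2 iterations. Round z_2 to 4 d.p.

Newton update: z ← z − f(z)/f'(z).
f'(z) = (z + 1)·exp(z)
z_0 = 0.268000: f = -1.169631, f' = 1.657716 → z_1 = 0.268000 - (-1.169631)/(1.657716) = 0.973568
z_1 = 0.973568: f = 1.057396, f' = 5.224769 → z_2 = 0.973568 - (1.057396)/(5.224769) = 0.771186

0.7712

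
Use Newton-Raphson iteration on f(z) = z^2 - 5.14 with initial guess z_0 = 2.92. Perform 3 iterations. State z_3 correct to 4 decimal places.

Newton update: z ← z − f(z)/f'(z).
f'(z) = 2z
z_0 = 2.920000: f = 3.386400, f' = 5.840000 → z_1 = 2.920000 - (3.386400)/(5.840000) = 2.340137
z_1 = 2.340137: f = 0.336241, f' = 4.680274 → z_2 = 2.340137 - (0.336241)/(4.680274) = 2.268295
z_2 = 2.268295: f = 0.005161, f' = 4.536590 → z_3 = 2.268295 - (0.005161)/(4.536590) = 2.267157

2.2672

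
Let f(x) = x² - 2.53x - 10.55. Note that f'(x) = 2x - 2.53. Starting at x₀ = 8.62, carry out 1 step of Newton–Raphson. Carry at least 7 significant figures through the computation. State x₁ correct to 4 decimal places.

5.7685

x_0 = 8.620000: f = 41.945800, f' = 14.710000 → x_1 = 8.620000 - (41.945800)/(14.710000) = 5.768484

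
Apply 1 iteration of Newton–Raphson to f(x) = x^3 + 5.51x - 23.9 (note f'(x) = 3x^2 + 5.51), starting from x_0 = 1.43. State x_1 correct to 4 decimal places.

Newton update: x ← x − f(x)/f'(x).
x_0 = 1.430000: f = -13.096493, f' = 11.644700 → x_1 = 1.430000 - (-13.096493)/(11.644700) = 2.554674

2.5547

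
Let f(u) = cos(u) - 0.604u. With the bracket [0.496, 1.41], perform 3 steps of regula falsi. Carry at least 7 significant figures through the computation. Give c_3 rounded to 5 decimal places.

f(0.496000) = 0.579909, f(1.410000) = -0.691536
step 1: c = 0.912878, f(c) = 0.060093 > 0 → new bracket [0.912878, 1.410000]
step 2: c = 0.952623, f(c) = 0.004163 > 0 → new bracket [0.952623, 1.410000]
step 3: c = 0.955360, f(c) = 0.000277 > 0 → new bracket [0.955360, 1.410000]

0.95536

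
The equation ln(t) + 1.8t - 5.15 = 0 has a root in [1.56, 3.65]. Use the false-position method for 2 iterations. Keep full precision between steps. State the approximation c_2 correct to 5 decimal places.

2.38114

f(1.560000) = -1.897314, f(3.650000) = 2.714727
step 1: c = 2.419790, f(c) = 0.089303 > 0 → new bracket [1.560000, 2.419790]
step 2: c = 2.381141, f(c) = 0.003633 > 0 → new bracket [1.560000, 2.381141]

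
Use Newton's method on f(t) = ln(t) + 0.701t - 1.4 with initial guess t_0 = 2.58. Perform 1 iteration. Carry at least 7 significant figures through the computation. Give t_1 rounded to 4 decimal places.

1.3340

f'(t) = 1/t + 0.701
t_0 = 2.580000: f = 1.356369, f' = 1.088597 → t_1 = 2.580000 - (1.356369)/(1.088597) = 1.334021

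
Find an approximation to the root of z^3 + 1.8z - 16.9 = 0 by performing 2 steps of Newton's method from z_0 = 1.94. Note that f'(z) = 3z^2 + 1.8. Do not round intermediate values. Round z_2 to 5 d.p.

2.33513

z_0 = 1.940000: f = -6.106616, f' = 13.090800 → z_1 = 1.940000 - (-6.106616)/(13.090800) = 2.406481
z_1 = 2.406481: f = 1.367970, f' = 19.173460 → z_2 = 2.406481 - (1.367970)/(19.173460) = 2.335134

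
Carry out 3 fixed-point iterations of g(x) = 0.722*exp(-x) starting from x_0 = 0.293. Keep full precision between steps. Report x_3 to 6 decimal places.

0.473761

x_1 = g(0.293000) = 0.538628
x_2 = g(0.538628) = 0.421322
x_3 = g(0.421322) = 0.473761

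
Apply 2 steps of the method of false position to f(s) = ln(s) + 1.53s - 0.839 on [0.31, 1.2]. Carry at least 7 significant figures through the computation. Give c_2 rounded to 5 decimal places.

0.75567

f(0.310000) = -1.535883, f(1.200000) = 1.179322
step 1: c = 0.813438, f(c) = 0.199073 > 0 → new bracket [0.310000, 0.813438]
step 2: c = 0.755672, f(c) = 0.037030 > 0 → new bracket [0.310000, 0.755672]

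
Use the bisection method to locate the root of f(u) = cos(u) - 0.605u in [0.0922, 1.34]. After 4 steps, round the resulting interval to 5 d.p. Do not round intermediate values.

f(0.092200) = 0.939972, f(1.340000) = -0.581947 (opposite signs)
step 1: m = 0.716100, f(m) = 0.321131 > 0 → root in [0.716100, 1.340000]
step 2: m = 1.028050, f(m) = -0.105481 < 0 → root in [0.716100, 1.028050]
step 3: m = 0.872075, f(m) = 0.115634 > 0 → root in [0.872075, 1.028050]
step 4: m = 0.950063, f(m) = 0.006844 > 0 → root in [0.950063, 1.028050]

[0.95006, 1.02805]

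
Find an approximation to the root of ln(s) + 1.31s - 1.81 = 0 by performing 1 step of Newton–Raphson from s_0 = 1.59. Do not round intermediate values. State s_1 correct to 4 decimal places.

1.2101

f'(s) = 1/s + 1.31
s_0 = 1.590000: f = 0.736634, f' = 1.938931 → s_1 = 1.590000 - (0.736634)/(1.938931) = 1.210082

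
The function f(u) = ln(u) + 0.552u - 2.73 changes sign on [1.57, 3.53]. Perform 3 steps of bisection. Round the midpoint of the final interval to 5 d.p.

2.91750

f(1.570000) = -1.412284, f(3.530000) = 0.479858 (opposite signs)
step 1: m = 2.550000, f(m) = -0.386307 < 0 → root in [2.550000, 3.530000]
step 2: m = 3.040000, f(m) = 0.059938 > 0 → root in [2.550000, 3.040000]
step 3: m = 2.795000, f(m) = -0.159328 < 0 → root in [2.795000, 3.040000]
Midpoint of [2.795000, 3.040000] = 2.917500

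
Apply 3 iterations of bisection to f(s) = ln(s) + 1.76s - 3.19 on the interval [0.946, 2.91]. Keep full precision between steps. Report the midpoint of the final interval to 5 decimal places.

f(0.946000) = -1.580553, f(2.910000) = 2.999753 (opposite signs)
step 1: m = 1.928000, f(m) = 0.859763 > 0 → root in [0.946000, 1.928000]
step 2: m = 1.437000, f(m) = -0.298322 < 0 → root in [1.437000, 1.928000]
step 3: m = 1.682500, f(m) = 0.291481 > 0 → root in [1.437000, 1.682500]
Midpoint of [1.437000, 1.682500] = 1.559750

1.55975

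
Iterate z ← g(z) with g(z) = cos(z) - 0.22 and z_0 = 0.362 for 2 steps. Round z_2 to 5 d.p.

0.53497

z_1 = g(0.362000) = 0.715190
z_2 = g(0.715190) = 0.534968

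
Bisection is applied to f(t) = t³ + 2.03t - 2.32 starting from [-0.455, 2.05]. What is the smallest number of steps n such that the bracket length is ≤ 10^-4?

Initial width b − a = 2.05 − -0.455 = 2.505000.
After n steps the width is (b−a)/2^n; need (b−a)/2^n ≤ 10^-4.
So n ≥ log₂(2.505000/10^-4) = log₂(25050.0000) ≈ 14.6125.
Hence n = 15.

15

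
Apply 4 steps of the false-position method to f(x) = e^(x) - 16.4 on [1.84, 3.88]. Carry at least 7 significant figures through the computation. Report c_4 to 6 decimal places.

False-position update: c = (a·f(b) − b·f(a))/(f(b) − f(a)); replace the endpoint whose sign matches f(c).
f(1.840000) = -10.103462, f(3.880000) = 32.024215
step 1: c = 2.329252, f(c) = -6.129741 < 0 → new bracket [2.329252, 3.880000]
step 2: c = 2.578392, f(c) = -3.224060 < 0 → new bracket [2.578392, 3.880000]
step 3: c = 2.697447, f(c) = -1.558211 < 0 → new bracket [2.697447, 3.880000]
step 4: c = 2.752317, f(c) = -0.721086 < 0 → new bracket [2.752317, 3.880000]

2.752317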